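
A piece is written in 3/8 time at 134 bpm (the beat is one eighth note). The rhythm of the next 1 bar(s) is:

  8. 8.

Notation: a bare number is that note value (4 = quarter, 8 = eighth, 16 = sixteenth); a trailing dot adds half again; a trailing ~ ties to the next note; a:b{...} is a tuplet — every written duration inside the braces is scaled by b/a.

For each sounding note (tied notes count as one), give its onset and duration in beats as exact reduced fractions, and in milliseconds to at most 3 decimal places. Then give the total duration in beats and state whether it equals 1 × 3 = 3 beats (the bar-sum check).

1) 0.0ms=0b +671.642ms=3/2b
2) 671.642ms=3/2b +671.642ms=3/2b
Σ=3b of 3 (134bpm 3/8) — PASS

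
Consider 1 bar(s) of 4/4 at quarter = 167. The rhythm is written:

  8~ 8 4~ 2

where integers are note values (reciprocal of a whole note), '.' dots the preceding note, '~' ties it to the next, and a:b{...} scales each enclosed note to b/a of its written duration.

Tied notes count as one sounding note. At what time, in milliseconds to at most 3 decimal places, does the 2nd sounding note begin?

note 2 onset = 1b = 359.281ms

1. 0.0ms @ 0 + 359.281ms (1)
2. 359.281ms @ 1 + 1077.844ms (3)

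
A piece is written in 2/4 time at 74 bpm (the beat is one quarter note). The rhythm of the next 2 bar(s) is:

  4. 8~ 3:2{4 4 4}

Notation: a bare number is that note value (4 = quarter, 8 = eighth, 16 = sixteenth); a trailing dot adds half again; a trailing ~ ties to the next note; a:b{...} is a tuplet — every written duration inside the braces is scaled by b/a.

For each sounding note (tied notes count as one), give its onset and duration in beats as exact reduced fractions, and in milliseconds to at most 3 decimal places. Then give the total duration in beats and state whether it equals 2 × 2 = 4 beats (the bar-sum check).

1) 0.0ms=0b +1216.216ms=3/2b
2) 1216.216ms=3/2b +945.946ms=7/6b
3) 2162.162ms=8/3b +540.541ms=2/3b
4) 2702.703ms=10/3b +540.541ms=2/3b
Σ=4b of 4 (74bpm 2/4) — PASS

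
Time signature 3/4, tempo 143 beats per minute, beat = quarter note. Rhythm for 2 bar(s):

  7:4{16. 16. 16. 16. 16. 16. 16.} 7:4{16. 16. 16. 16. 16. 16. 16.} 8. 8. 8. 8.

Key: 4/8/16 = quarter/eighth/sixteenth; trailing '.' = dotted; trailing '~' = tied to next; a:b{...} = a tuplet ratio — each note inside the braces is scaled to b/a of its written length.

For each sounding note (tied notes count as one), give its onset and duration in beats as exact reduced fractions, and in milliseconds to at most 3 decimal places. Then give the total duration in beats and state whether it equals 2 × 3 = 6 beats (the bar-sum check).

1) 0.0ms=0b +89.91ms=3/14b
2) 89.91ms=3/14b +89.91ms=3/14b
3) 179.82ms=3/7b +89.91ms=3/14b
4) 269.73ms=9/14b +89.91ms=3/14b
5) 359.64ms=6/7b +89.91ms=3/14b
6) 449.55ms=15/14b +89.91ms=3/14b
7) 539.461ms=9/7b +89.91ms=3/14b
8) 629.371ms=3/2b +89.91ms=3/14b
9) 719.281ms=12/7b +89.91ms=3/14b
10) 809.191ms=27/14b +89.91ms=3/14b
11) 899.101ms=15/7b +89.91ms=3/14b
12) 989.011ms=33/14b +89.91ms=3/14b
13) 1078.921ms=18/7b +89.91ms=3/14b
14) 1168.831ms=39/14b +89.91ms=3/14b
15) 1258.741ms=3b +314.685ms=3/4b
16) 1573.427ms=15/4b +314.685ms=3/4b
17) 1888.112ms=9/2b +314.685ms=3/4b
18) 2202.797ms=21/4b +314.685ms=3/4b
Σ=6b of 6 (143bpm 3/4) — PASS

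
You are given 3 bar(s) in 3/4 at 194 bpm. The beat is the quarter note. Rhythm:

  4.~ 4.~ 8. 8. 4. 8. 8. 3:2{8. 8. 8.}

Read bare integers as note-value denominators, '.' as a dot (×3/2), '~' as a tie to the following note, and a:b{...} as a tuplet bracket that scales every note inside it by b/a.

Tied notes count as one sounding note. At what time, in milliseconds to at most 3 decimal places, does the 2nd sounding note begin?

1. 0.0ms @ 0 + 1159.794ms (15/4)
2. 1159.794ms @ 15/4 + 231.959ms (3/4)
3. 1391.753ms @ 9/2 + 463.918ms (3/2)
4. 1855.67ms @ 6 + 231.959ms (3/4)
5. 2087.629ms @ 27/4 + 231.959ms (3/4)
6. 2319.588ms @ 15/2 + 154.639ms (1/2)
7. 2474.227ms @ 8 + 154.639ms (1/2)
8. 2628.866ms @ 17/2 + 154.639ms (1/2)

note 2 onset = 15/4b = 1159.794ms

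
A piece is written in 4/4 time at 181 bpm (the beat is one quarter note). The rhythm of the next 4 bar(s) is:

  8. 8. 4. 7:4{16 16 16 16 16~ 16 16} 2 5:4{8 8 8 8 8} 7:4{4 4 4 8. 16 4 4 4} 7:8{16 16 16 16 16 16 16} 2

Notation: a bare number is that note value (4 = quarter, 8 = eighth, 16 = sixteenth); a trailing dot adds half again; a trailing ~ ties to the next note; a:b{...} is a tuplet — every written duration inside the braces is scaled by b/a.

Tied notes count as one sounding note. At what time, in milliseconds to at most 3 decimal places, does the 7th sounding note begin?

1. 0.0ms @ 0 + 248.619ms (3/4)
2. 248.619ms @ 3/4 + 248.619ms (3/4)
3. 497.238ms @ 3/2 + 497.238ms (3/2)
4. 994.475ms @ 3 + 47.356ms (1/7)
5. 1041.831ms @ 22/7 + 47.356ms (1/7)
6. 1089.187ms @ 23/7 + 47.356ms (1/7)
7. 1136.543ms @ 24/7 + 47.356ms (1/7)
8. 1183.899ms @ 25/7 + 94.712ms (2/7)
9. 1278.611ms @ 27/7 + 47.356ms (1/7)
10. 1325.967ms @ 4 + 662.983ms (2)
11. 1988.95ms @ 6 + 132.597ms (2/5)
12. 2121.547ms @ 32/5 + 132.597ms (2/5)
13. 2254.144ms @ 34/5 + 132.597ms (2/5)
14. 2386.74ms @ 36/5 + 132.597ms (2/5)
15. 2519.337ms @ 38/5 + 132.597ms (2/5)
16. 2651.934ms @ 8 + 189.424ms (4/7)
17. 2841.358ms @ 60/7 + 189.424ms (4/7)
18. 3030.781ms @ 64/7 + 189.424ms (4/7)
19. 3220.205ms @ 68/7 + 142.068ms (3/7)
20. 3362.273ms @ 71/7 + 47.356ms (1/7)
21. 3409.629ms @ 72/7 + 189.424ms (4/7)
22. 3599.053ms @ 76/7 + 189.424ms (4/7)
23. 3788.477ms @ 80/7 + 189.424ms (4/7)
24. 3977.901ms @ 12 + 94.712ms (2/7)
25. 4072.612ms @ 86/7 + 94.712ms (2/7)
26. 4167.324ms @ 88/7 + 94.712ms (2/7)
27. 4262.036ms @ 90/7 + 94.712ms (2/7)
28. 4356.748ms @ 92/7 + 94.712ms (2/7)
29. 4451.46ms @ 94/7 + 94.712ms (2/7)
30. 4546.172ms @ 96/7 + 94.712ms (2/7)
31. 4640.884ms @ 14 + 662.983ms (2)

note 7 onset = 24/7b = 1136.543ms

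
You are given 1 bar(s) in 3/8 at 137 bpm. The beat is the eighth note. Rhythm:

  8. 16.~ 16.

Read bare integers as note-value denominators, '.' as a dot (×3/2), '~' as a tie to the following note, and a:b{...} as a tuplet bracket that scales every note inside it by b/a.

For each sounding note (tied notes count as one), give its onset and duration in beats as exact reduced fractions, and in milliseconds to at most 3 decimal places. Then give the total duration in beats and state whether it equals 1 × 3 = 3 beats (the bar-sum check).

1) 0.0ms=0b +656.934ms=3/2b
2) 656.934ms=3/2b +656.934ms=3/2b
Σ=3b of 3 (137bpm 3/8) — PASS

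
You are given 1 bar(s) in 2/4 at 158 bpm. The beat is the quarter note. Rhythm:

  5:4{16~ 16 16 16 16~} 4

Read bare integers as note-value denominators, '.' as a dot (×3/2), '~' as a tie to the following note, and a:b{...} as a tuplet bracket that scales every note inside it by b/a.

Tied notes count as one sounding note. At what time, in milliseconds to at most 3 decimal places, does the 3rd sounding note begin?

1. 0.0ms @ 0 + 151.899ms (2/5)
2. 151.899ms @ 2/5 + 75.949ms (1/5)
3. 227.848ms @ 3/5 + 75.949ms (1/5)
4. 303.797ms @ 4/5 + 455.696ms (6/5)

note 3 onset = 3/5b = 227.848ms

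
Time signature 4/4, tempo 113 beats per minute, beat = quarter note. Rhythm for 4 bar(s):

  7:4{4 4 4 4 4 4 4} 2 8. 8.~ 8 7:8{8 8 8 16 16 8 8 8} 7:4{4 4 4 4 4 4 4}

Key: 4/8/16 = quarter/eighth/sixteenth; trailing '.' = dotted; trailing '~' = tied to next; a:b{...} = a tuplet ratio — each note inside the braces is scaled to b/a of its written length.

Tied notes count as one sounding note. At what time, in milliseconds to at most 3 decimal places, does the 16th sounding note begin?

note 16 onset = 72/7b = 5461.441ms

1. 0.0ms @ 0 + 303.413ms (4/7)
2. 303.413ms @ 4/7 + 303.413ms (4/7)
3. 606.827ms @ 8/7 + 303.413ms (4/7)
4. 910.24ms @ 12/7 + 303.413ms (4/7)
5. 1213.654ms @ 16/7 + 303.413ms (4/7)
6. 1517.067ms @ 20/7 + 303.413ms (4/7)
7. 1820.48ms @ 24/7 + 303.413ms (4/7)
8. 2123.894ms @ 4 + 1061.947ms (2)
9. 3185.841ms @ 6 + 398.23ms (3/4)
10. 3584.071ms @ 27/4 + 663.717ms (5/4)
11. 4247.788ms @ 8 + 303.413ms (4/7)
12. 4551.201ms @ 60/7 + 303.413ms (4/7)
13. 4854.614ms @ 64/7 + 303.413ms (4/7)
14. 5158.028ms @ 68/7 + 151.707ms (2/7)
15. 5309.735ms @ 10 + 151.707ms (2/7)
16. 5461.441ms @ 72/7 + 303.413ms (4/7)
17. 5764.855ms @ 76/7 + 303.413ms (4/7)
18. 6068.268ms @ 80/7 + 303.413ms (4/7)
19. 6371.681ms @ 12 + 303.413ms (4/7)
20. 6675.095ms @ 88/7 + 303.413ms (4/7)
21. 6978.508ms @ 92/7 + 303.413ms (4/7)
22. 7281.922ms @ 96/7 + 303.413ms (4/7)
23. 7585.335ms @ 100/7 + 303.413ms (4/7)
24. 7888.748ms @ 104/7 + 303.413ms (4/7)
25. 8192.162ms @ 108/7 + 303.413ms (4/7)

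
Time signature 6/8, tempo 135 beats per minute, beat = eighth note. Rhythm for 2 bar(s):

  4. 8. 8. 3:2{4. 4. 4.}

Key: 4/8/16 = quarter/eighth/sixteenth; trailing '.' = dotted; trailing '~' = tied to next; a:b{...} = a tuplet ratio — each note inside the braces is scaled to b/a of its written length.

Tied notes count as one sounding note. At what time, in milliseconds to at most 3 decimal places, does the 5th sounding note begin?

1. 0.0ms @ 0 + 1333.333ms (3)
2. 1333.333ms @ 3 + 666.667ms (3/2)
3. 2000.0ms @ 9/2 + 666.667ms (3/2)
4. 2666.667ms @ 6 + 888.889ms (2)
5. 3555.556ms @ 8 + 888.889ms (2)
6. 4444.444ms @ 10 + 888.889ms (2)

note 5 onset = 8b = 3555.556ms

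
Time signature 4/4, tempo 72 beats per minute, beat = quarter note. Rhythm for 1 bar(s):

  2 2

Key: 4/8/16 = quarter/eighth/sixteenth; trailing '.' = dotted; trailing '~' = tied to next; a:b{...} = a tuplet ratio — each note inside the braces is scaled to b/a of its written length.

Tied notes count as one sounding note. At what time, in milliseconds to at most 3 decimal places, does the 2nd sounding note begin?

1. 0.0ms @ 0 + 1666.667ms (2)
2. 1666.667ms @ 2 + 1666.667ms (2)

note 2 onset = 2b = 1666.667ms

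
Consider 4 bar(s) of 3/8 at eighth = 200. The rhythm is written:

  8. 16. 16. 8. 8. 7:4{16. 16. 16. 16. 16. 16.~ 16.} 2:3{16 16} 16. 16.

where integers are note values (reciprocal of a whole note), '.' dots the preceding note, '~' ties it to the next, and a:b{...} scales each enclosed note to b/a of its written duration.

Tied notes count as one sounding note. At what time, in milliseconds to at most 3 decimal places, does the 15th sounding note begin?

1. 0.0ms @ 0 + 450.0ms (3/2)
2. 450.0ms @ 3/2 + 225.0ms (3/4)
3. 675.0ms @ 9/4 + 225.0ms (3/4)
4. 900.0ms @ 3 + 450.0ms (3/2)
5. 1350.0ms @ 9/2 + 450.0ms (3/2)
6. 1800.0ms @ 6 + 128.571ms (3/7)
7. 1928.571ms @ 45/7 + 128.571ms (3/7)
8. 2057.143ms @ 48/7 + 128.571ms (3/7)
9. 2185.714ms @ 51/7 + 128.571ms (3/7)
10. 2314.286ms @ 54/7 + 128.571ms (3/7)
11. 2442.857ms @ 57/7 + 257.143ms (6/7)
12. 2700.0ms @ 9 + 225.0ms (3/4)
13. 2925.0ms @ 39/4 + 225.0ms (3/4)
14. 3150.0ms @ 21/2 + 225.0ms (3/4)
15. 3375.0ms @ 45/4 + 225.0ms (3/4)

note 15 onset = 45/4b = 3375.0ms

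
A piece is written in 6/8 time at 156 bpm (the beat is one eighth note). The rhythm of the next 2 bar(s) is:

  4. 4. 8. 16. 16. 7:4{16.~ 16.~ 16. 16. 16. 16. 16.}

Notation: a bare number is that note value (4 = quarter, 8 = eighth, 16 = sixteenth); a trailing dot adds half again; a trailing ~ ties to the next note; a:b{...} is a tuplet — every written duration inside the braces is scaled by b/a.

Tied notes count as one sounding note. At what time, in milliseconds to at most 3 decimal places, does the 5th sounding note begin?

note 5 onset = 33/4b = 3173.077ms

1. 0.0ms @ 0 + 1153.846ms (3)
2. 1153.846ms @ 3 + 1153.846ms (3)
3. 2307.692ms @ 6 + 576.923ms (3/2)
4. 2884.615ms @ 15/2 + 288.462ms (3/4)
5. 3173.077ms @ 33/4 + 288.462ms (3/4)
6. 3461.538ms @ 9 + 494.505ms (9/7)
7. 3956.044ms @ 72/7 + 164.835ms (3/7)
8. 4120.879ms @ 75/7 + 164.835ms (3/7)
9. 4285.714ms @ 78/7 + 164.835ms (3/7)
10. 4450.549ms @ 81/7 + 164.835ms (3/7)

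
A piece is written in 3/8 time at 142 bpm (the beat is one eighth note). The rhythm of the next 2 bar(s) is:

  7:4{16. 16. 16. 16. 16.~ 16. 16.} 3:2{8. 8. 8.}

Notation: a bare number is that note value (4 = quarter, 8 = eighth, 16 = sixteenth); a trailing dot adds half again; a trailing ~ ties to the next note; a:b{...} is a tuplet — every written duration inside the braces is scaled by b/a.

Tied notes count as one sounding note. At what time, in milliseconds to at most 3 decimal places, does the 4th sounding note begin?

note 4 onset = 9/7b = 543.26ms

1. 0.0ms @ 0 + 181.087ms (3/7)
2. 181.087ms @ 3/7 + 181.087ms (3/7)
3. 362.173ms @ 6/7 + 181.087ms (3/7)
4. 543.26ms @ 9/7 + 181.087ms (3/7)
5. 724.346ms @ 12/7 + 362.173ms (6/7)
6. 1086.519ms @ 18/7 + 181.087ms (3/7)
7. 1267.606ms @ 3 + 422.535ms (1)
8. 1690.141ms @ 4 + 422.535ms (1)
9. 2112.676ms @ 5 + 422.535ms (1)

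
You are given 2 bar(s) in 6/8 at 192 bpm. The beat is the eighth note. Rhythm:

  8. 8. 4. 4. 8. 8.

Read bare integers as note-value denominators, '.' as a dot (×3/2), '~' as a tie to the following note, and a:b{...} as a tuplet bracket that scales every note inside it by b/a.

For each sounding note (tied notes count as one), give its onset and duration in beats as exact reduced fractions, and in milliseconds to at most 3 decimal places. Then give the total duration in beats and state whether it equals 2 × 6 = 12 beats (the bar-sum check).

1) 0.0ms=0b +468.75ms=3/2b
2) 468.75ms=3/2b +468.75ms=3/2b
3) 937.5ms=3b +937.5ms=3b
4) 1875.0ms=6b +937.5ms=3b
5) 2812.5ms=9b +468.75ms=3/2b
6) 3281.25ms=21/2b +468.75ms=3/2b
Σ=12b of 12 (192bpm 6/8) — PASS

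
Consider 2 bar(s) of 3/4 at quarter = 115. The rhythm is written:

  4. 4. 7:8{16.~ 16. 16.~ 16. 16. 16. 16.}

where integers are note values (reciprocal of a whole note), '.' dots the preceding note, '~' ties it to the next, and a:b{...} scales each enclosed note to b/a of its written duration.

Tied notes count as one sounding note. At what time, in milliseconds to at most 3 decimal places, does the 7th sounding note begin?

note 7 onset = 39/7b = 2906.832ms

1. 0.0ms @ 0 + 782.609ms (3/2)
2. 782.609ms @ 3/2 + 782.609ms (3/2)
3. 1565.217ms @ 3 + 447.205ms (6/7)
4. 2012.422ms @ 27/7 + 447.205ms (6/7)
5. 2459.627ms @ 33/7 + 223.602ms (3/7)
6. 2683.23ms @ 36/7 + 223.602ms (3/7)
7. 2906.832ms @ 39/7 + 223.602ms (3/7)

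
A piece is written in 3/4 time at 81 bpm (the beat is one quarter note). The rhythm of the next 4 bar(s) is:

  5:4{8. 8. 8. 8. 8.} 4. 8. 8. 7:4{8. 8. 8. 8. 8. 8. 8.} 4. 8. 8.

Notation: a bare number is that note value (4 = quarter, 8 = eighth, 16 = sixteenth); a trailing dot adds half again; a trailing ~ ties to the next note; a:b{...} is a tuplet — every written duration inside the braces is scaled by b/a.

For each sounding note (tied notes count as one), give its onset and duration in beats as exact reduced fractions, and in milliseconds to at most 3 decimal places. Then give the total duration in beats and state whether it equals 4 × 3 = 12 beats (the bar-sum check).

1) 0.0ms=0b +444.444ms=3/5b
2) 444.444ms=3/5b +444.444ms=3/5b
3) 888.889ms=6/5b +444.444ms=3/5b
4) 1333.333ms=9/5b +444.444ms=3/5b
5) 1777.778ms=12/5b +444.444ms=3/5b
6) 2222.222ms=3b +1111.111ms=3/2b
7) 3333.333ms=9/2b +555.556ms=3/4b
8) 3888.889ms=21/4b +555.556ms=3/4b
9) 4444.444ms=6b +317.46ms=3/7b
10) 4761.905ms=45/7b +317.46ms=3/7b
11) 5079.365ms=48/7b +317.46ms=3/7b
12) 5396.825ms=51/7b +317.46ms=3/7b
13) 5714.286ms=54/7b +317.46ms=3/7b
14) 6031.746ms=57/7b +317.46ms=3/7b
15) 6349.206ms=60/7b +317.46ms=3/7b
16) 6666.667ms=9b +1111.111ms=3/2b
17) 7777.778ms=21/2b +555.556ms=3/4b
18) 8333.333ms=45/4b +555.556ms=3/4b
Σ=12b of 12 (81bpm 3/4) — PASS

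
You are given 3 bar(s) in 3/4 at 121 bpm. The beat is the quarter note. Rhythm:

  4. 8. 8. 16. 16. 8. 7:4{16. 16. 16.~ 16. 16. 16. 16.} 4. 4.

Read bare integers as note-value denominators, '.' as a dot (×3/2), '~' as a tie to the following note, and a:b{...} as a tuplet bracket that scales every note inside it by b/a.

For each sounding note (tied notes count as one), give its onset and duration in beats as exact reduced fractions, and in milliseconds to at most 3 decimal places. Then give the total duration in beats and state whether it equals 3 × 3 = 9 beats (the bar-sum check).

1) 0.0ms=0b +743.802ms=3/2b
2) 743.802ms=3/2b +371.901ms=3/4b
3) 1115.702ms=9/4b +371.901ms=3/4b
4) 1487.603ms=3b +185.95ms=3/8b
5) 1673.554ms=27/8b +185.95ms=3/8b
6) 1859.504ms=15/4b +371.901ms=3/4b
7) 2231.405ms=9/2b +106.257ms=3/14b
8) 2337.662ms=33/7b +106.257ms=3/14b
9) 2443.92ms=69/14b +212.515ms=3/7b
10) 2656.434ms=75/14b +106.257ms=3/14b
11) 2762.692ms=39/7b +106.257ms=3/14b
12) 2868.949ms=81/14b +106.257ms=3/14b
13) 2975.207ms=6b +743.802ms=3/2b
14) 3719.008ms=15/2b +743.802ms=3/2b
Σ=9b of 9 (121bpm 3/4) — PASS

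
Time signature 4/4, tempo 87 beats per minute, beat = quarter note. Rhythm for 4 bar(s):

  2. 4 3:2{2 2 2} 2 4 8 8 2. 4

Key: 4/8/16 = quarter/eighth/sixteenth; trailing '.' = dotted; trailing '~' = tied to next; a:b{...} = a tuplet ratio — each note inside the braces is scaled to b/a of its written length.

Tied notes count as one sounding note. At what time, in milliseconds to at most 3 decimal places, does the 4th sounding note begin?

note 4 onset = 16/3b = 3678.161ms

1. 0.0ms @ 0 + 2068.966ms (3)
2. 2068.966ms @ 3 + 689.655ms (1)
3. 2758.621ms @ 4 + 919.54ms (4/3)
4. 3678.161ms @ 16/3 + 919.54ms (4/3)
5. 4597.701ms @ 20/3 + 919.54ms (4/3)
6. 5517.241ms @ 8 + 1379.31ms (2)
7. 6896.552ms @ 10 + 689.655ms (1)
8. 7586.207ms @ 11 + 344.828ms (1/2)
9. 7931.034ms @ 23/2 + 344.828ms (1/2)
10. 8275.862ms @ 12 + 2068.966ms (3)
11. 10344.828ms @ 15 + 689.655ms (1)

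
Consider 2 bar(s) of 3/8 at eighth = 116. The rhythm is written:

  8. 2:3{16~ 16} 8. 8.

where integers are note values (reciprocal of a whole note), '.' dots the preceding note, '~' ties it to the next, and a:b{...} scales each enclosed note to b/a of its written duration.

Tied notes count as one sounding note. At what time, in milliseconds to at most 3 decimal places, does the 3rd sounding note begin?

1. 0.0ms @ 0 + 775.862ms (3/2)
2. 775.862ms @ 3/2 + 775.862ms (3/2)
3. 1551.724ms @ 3 + 775.862ms (3/2)
4. 2327.586ms @ 9/2 + 775.862ms (3/2)

note 3 onset = 3b = 1551.724ms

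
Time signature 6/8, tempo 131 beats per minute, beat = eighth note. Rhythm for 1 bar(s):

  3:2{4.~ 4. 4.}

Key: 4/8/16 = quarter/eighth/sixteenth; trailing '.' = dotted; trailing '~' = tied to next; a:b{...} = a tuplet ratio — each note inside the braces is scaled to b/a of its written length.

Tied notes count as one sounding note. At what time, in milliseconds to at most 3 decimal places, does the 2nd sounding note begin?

1. 0.0ms @ 0 + 1832.061ms (4)
2. 1832.061ms @ 4 + 916.031ms (2)

note 2 onset = 4b = 1832.061ms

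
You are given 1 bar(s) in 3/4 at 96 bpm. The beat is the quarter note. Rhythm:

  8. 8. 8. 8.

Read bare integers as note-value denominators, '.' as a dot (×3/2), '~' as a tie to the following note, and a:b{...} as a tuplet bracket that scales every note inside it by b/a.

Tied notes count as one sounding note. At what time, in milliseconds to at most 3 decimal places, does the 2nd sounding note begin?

note 2 onset = 3/4b = 468.75ms

1. 0.0ms @ 0 + 468.75ms (3/4)
2. 468.75ms @ 3/4 + 468.75ms (3/4)
3. 937.5ms @ 3/2 + 468.75ms (3/4)
4. 1406.25ms @ 9/4 + 468.75ms (3/4)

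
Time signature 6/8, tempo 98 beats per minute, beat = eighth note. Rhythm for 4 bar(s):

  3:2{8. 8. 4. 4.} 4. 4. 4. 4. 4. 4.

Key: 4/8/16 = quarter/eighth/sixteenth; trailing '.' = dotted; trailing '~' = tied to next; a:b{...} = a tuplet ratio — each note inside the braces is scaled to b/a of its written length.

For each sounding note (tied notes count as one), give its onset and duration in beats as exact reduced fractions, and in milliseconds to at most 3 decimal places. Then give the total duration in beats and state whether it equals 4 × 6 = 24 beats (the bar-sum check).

1) 0.0ms=0b +612.245ms=1b
2) 612.245ms=1b +612.245ms=1b
3) 1224.49ms=2b +1224.49ms=2b
4) 2448.98ms=4b +1224.49ms=2b
5) 3673.469ms=6b +1836.735ms=3b
6) 5510.204ms=9b +1836.735ms=3b
7) 7346.939ms=12b +1836.735ms=3b
8) 9183.673ms=15b +1836.735ms=3b
9) 11020.408ms=18b +1836.735ms=3b
10) 12857.143ms=21b +1836.735ms=3b
Σ=24b of 24 (98bpm 6/8) — PASS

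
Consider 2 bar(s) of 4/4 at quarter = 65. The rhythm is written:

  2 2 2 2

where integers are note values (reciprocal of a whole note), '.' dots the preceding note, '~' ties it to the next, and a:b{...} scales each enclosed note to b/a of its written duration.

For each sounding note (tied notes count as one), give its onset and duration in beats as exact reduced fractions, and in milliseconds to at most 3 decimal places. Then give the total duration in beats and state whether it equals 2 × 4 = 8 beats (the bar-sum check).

1) 0.0ms=0b +1846.154ms=2b
2) 1846.154ms=2b +1846.154ms=2b
3) 3692.308ms=4b +1846.154ms=2b
4) 5538.462ms=6b +1846.154ms=2b
Σ=8b of 8 (65bpm 4/4) — PASS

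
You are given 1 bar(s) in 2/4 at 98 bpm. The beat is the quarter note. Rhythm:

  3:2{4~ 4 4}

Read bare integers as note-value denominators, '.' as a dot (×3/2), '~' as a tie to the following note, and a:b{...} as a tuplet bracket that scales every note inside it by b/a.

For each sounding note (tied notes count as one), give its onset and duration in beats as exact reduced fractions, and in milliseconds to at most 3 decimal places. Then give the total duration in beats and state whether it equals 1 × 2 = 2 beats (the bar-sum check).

1) 0.0ms=0b +816.327ms=4/3b
2) 816.327ms=4/3b +408.163ms=2/3b
Σ=2b of 2 (98bpm 2/4) — PASS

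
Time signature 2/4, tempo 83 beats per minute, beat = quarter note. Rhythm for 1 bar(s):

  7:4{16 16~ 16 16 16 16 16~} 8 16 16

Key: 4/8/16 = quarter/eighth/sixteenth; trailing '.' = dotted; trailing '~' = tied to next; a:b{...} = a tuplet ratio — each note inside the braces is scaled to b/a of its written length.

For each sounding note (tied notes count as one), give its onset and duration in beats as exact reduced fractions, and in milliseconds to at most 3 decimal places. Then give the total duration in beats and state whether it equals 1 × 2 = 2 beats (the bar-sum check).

1) 0.0ms=0b +103.27ms=1/7b
2) 103.27ms=1/7b +206.54ms=2/7b
3) 309.811ms=3/7b +103.27ms=1/7b
4) 413.081ms=4/7b +103.27ms=1/7b
5) 516.351ms=5/7b +103.27ms=1/7b
6) 619.621ms=6/7b +464.716ms=9/14b
7) 1084.337ms=3/2b +180.723ms=1/4b
8) 1265.06ms=7/4b +180.723ms=1/4b
Σ=2b of 2 (83bpm 2/4) — PASS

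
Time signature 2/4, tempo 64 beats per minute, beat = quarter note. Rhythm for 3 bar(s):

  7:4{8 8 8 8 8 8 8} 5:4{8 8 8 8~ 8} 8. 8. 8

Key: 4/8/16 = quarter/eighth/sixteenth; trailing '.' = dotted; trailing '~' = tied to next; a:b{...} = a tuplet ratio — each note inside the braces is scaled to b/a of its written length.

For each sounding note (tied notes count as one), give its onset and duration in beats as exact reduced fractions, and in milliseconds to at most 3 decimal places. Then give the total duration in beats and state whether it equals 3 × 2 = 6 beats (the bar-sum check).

1) 0.0ms=0b +267.857ms=2/7b
2) 267.857ms=2/7b +267.857ms=2/7b
3) 535.714ms=4/7b +267.857ms=2/7b
4) 803.571ms=6/7b +267.857ms=2/7b
5) 1071.429ms=8/7b +267.857ms=2/7b
6) 1339.286ms=10/7b +267.857ms=2/7b
7) 1607.143ms=12/7b +267.857ms=2/7b
8) 1875.0ms=2b +375.0ms=2/5b
9) 2250.0ms=12/5b +375.0ms=2/5b
10) 2625.0ms=14/5b +375.0ms=2/5b
11) 3000.0ms=16/5b +750.0ms=4/5b
12) 3750.0ms=4b +703.125ms=3/4b
13) 4453.125ms=19/4b +703.125ms=3/4b
14) 5156.25ms=11/2b +468.75ms=1/2b
Σ=6b of 6 (64bpm 2/4) — PASS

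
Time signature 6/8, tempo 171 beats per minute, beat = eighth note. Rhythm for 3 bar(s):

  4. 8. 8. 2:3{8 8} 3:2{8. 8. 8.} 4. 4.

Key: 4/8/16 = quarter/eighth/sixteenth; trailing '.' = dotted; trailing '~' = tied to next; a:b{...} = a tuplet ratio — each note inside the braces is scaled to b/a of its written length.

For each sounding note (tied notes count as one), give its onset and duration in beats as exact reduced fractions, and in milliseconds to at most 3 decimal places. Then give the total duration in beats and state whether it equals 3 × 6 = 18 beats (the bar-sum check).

1) 0.0ms=0b +1052.632ms=3b
2) 1052.632ms=3b +526.316ms=3/2b
3) 1578.947ms=9/2b +526.316ms=3/2b
4) 2105.263ms=6b +526.316ms=3/2b
5) 2631.579ms=15/2b +526.316ms=3/2b
6) 3157.895ms=9b +350.877ms=1b
7) 3508.772ms=10b +350.877ms=1b
8) 3859.649ms=11b +350.877ms=1b
9) 4210.526ms=12b +1052.632ms=3b
10) 5263.158ms=15b +1052.632ms=3b
Σ=18b of 18 (171bpm 6/8) — PASS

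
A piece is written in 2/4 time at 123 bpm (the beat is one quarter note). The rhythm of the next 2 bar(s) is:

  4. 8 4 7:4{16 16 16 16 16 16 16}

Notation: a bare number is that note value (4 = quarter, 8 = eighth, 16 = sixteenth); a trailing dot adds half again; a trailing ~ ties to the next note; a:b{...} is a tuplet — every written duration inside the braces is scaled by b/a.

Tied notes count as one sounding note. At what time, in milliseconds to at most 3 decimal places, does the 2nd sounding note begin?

1. 0.0ms @ 0 + 731.707ms (3/2)
2. 731.707ms @ 3/2 + 243.902ms (1/2)
3. 975.61ms @ 2 + 487.805ms (1)
4. 1463.415ms @ 3 + 69.686ms (1/7)
5. 1533.101ms @ 22/7 + 69.686ms (1/7)
6. 1602.787ms @ 23/7 + 69.686ms (1/7)
7. 1672.474ms @ 24/7 + 69.686ms (1/7)
8. 1742.16ms @ 25/7 + 69.686ms (1/7)
9. 1811.847ms @ 26/7 + 69.686ms (1/7)
10. 1881.533ms @ 27/7 + 69.686ms (1/7)

note 2 onset = 3/2b = 731.707ms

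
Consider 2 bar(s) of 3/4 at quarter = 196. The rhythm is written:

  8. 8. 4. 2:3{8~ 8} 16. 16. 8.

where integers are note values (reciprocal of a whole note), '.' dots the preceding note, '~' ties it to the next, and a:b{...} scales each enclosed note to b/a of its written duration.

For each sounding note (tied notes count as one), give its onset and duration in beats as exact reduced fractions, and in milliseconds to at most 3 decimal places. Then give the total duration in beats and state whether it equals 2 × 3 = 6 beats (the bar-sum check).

1) 0.0ms=0b +229.592ms=3/4b
2) 229.592ms=3/4b +229.592ms=3/4b
3) 459.184ms=3/2b +459.184ms=3/2b
4) 918.367ms=3b +459.184ms=3/2b
5) 1377.551ms=9/2b +114.796ms=3/8b
6) 1492.347ms=39/8b +114.796ms=3/8b
7) 1607.143ms=21/4b +229.592ms=3/4b
Σ=6b of 6 (196bpm 3/4) — PASS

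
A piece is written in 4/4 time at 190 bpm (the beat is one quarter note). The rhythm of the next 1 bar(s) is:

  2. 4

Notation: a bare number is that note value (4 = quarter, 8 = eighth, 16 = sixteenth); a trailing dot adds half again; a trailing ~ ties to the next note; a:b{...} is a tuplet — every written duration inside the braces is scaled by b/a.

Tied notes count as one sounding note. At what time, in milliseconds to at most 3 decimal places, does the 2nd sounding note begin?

1. 0.0ms @ 0 + 947.368ms (3)
2. 947.368ms @ 3 + 315.789ms (1)

note 2 onset = 3b = 947.368ms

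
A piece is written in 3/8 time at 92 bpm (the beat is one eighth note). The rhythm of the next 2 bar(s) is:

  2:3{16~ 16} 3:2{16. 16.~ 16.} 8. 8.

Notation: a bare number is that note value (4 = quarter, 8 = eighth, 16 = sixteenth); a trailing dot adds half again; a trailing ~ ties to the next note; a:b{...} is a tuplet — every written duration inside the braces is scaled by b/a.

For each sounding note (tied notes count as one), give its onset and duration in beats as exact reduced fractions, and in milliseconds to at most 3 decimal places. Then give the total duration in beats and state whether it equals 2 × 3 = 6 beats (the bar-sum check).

1) 0.0ms=0b +978.261ms=3/2b
2) 978.261ms=3/2b +326.087ms=1/2b
3) 1304.348ms=2b +652.174ms=1b
4) 1956.522ms=3b +978.261ms=3/2b
5) 2934.783ms=9/2b +978.261ms=3/2b
Σ=6b of 6 (92bpm 3/8) — PASS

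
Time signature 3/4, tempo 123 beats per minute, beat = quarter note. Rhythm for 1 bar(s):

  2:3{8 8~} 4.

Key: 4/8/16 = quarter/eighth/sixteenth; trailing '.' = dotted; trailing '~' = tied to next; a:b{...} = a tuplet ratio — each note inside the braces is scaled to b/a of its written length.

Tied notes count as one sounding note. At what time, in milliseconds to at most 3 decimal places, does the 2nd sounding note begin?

1. 0.0ms @ 0 + 365.854ms (3/4)
2. 365.854ms @ 3/4 + 1097.561ms (9/4)

note 2 onset = 3/4b = 365.854ms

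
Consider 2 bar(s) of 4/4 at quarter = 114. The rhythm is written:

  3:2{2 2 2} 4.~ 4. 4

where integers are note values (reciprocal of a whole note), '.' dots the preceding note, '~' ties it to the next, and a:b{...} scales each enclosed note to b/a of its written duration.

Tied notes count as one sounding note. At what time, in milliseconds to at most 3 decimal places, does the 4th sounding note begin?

note 4 onset = 4b = 2105.263ms

1. 0.0ms @ 0 + 701.754ms (4/3)
2. 701.754ms @ 4/3 + 701.754ms (4/3)
3. 1403.509ms @ 8/3 + 701.754ms (4/3)
4. 2105.263ms @ 4 + 1578.947ms (3)
5. 3684.211ms @ 7 + 526.316ms (1)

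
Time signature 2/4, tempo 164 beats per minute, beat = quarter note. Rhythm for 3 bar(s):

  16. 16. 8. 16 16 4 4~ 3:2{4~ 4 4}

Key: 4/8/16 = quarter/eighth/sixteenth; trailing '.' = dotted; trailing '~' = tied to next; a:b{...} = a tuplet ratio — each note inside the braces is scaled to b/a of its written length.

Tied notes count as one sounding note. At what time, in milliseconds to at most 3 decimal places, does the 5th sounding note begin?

1. 0.0ms @ 0 + 137.195ms (3/8)
2. 137.195ms @ 3/8 + 137.195ms (3/8)
3. 274.39ms @ 3/4 + 274.39ms (3/4)
4. 548.78ms @ 3/2 + 91.463ms (1/4)
5. 640.244ms @ 7/4 + 91.463ms (1/4)
6. 731.707ms @ 2 + 365.854ms (1)
7. 1097.561ms @ 3 + 853.659ms (7/3)
8. 1951.22ms @ 16/3 + 243.902ms (2/3)

note 5 onset = 7/4b = 640.244ms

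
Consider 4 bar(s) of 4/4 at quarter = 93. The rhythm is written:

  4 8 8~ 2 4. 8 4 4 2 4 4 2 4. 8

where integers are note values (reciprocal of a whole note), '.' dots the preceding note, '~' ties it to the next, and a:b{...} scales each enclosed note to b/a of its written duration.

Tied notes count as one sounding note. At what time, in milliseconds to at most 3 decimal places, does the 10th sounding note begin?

note 10 onset = 11b = 7096.774ms

1. 0.0ms @ 0 + 645.161ms (1)
2. 645.161ms @ 1 + 322.581ms (1/2)
3. 967.742ms @ 3/2 + 1612.903ms (5/2)
4. 2580.645ms @ 4 + 967.742ms (3/2)
5. 3548.387ms @ 11/2 + 322.581ms (1/2)
6. 3870.968ms @ 6 + 645.161ms (1)
7. 4516.129ms @ 7 + 645.161ms (1)
8. 5161.29ms @ 8 + 1290.323ms (2)
9. 6451.613ms @ 10 + 645.161ms (1)
10. 7096.774ms @ 11 + 645.161ms (1)
11. 7741.935ms @ 12 + 1290.323ms (2)
12. 9032.258ms @ 14 + 967.742ms (3/2)
13. 10000.0ms @ 31/2 + 322.581ms (1/2)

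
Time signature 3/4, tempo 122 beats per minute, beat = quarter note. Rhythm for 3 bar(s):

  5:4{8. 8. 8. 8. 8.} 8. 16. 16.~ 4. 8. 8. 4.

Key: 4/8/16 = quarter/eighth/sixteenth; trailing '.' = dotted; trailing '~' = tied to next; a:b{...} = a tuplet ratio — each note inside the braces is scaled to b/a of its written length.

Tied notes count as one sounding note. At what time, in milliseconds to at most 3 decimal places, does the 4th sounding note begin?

1. 0.0ms @ 0 + 295.082ms (3/5)
2. 295.082ms @ 3/5 + 295.082ms (3/5)
3. 590.164ms @ 6/5 + 295.082ms (3/5)
4. 885.246ms @ 9/5 + 295.082ms (3/5)
5. 1180.328ms @ 12/5 + 295.082ms (3/5)
6. 1475.41ms @ 3 + 368.852ms (3/4)
7. 1844.262ms @ 15/4 + 184.426ms (3/8)
8. 2028.689ms @ 33/8 + 922.131ms (15/8)
9. 2950.82ms @ 6 + 368.852ms (3/4)
10. 3319.672ms @ 27/4 + 368.852ms (3/4)
11. 3688.525ms @ 15/2 + 737.705ms (3/2)

note 4 onset = 9/5b = 885.246ms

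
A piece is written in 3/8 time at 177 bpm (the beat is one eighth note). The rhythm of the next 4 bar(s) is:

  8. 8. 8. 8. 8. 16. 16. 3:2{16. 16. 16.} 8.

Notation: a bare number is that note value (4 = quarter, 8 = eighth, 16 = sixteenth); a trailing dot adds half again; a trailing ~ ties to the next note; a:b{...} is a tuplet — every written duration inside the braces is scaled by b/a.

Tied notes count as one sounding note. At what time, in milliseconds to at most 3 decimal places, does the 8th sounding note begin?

note 8 onset = 9b = 3050.847ms

1. 0.0ms @ 0 + 508.475ms (3/2)
2. 508.475ms @ 3/2 + 508.475ms (3/2)
3. 1016.949ms @ 3 + 508.475ms (3/2)
4. 1525.424ms @ 9/2 + 508.475ms (3/2)
5. 2033.898ms @ 6 + 508.475ms (3/2)
6. 2542.373ms @ 15/2 + 254.237ms (3/4)
7. 2796.61ms @ 33/4 + 254.237ms (3/4)
8. 3050.847ms @ 9 + 169.492ms (1/2)
9. 3220.339ms @ 19/2 + 169.492ms (1/2)
10. 3389.831ms @ 10 + 169.492ms (1/2)
11. 3559.322ms @ 21/2 + 508.475ms (3/2)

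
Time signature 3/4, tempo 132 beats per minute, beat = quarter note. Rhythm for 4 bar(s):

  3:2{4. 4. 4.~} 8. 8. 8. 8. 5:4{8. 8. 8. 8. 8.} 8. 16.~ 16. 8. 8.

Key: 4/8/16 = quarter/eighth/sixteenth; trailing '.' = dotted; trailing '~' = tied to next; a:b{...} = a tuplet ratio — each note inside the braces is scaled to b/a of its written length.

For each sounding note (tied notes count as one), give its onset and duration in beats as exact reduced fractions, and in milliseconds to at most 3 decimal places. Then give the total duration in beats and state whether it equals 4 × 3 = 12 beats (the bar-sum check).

1) 0.0ms=0b +454.545ms=1b
2) 454.545ms=1b +454.545ms=1b
3) 909.091ms=2b +795.455ms=7/4b
4) 1704.545ms=15/4b +340.909ms=3/4b
5) 2045.455ms=9/2b +340.909ms=3/4b
6) 2386.364ms=21/4b +340.909ms=3/4b
7) 2727.273ms=6b +272.727ms=3/5b
8) 3000.0ms=33/5b +272.727ms=3/5b
9) 3272.727ms=36/5b +272.727ms=3/5b
10) 3545.455ms=39/5b +272.727ms=3/5b
11) 3818.182ms=42/5b +272.727ms=3/5b
12) 4090.909ms=9b +340.909ms=3/4b
13) 4431.818ms=39/4b +340.909ms=3/4b
14) 4772.727ms=21/2b +340.909ms=3/4b
15) 5113.636ms=45/4b +340.909ms=3/4b
Σ=12b of 12 (132bpm 3/4) — PASS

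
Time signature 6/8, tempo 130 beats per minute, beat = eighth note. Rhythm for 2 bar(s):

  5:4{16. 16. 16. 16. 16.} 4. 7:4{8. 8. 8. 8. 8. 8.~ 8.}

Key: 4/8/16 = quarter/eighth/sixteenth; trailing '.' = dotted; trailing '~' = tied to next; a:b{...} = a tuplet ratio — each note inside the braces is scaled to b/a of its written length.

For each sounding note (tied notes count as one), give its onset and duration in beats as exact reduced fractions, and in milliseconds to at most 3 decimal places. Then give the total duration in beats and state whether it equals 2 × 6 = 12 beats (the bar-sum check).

1) 0.0ms=0b +276.923ms=3/5b
2) 276.923ms=3/5b +276.923ms=3/5b
3) 553.846ms=6/5b +276.923ms=3/5b
4) 830.769ms=9/5b +276.923ms=3/5b
5) 1107.692ms=12/5b +276.923ms=3/5b
6) 1384.615ms=3b +1384.615ms=3b
7) 2769.231ms=6b +395.604ms=6/7b
8) 3164.835ms=48/7b +395.604ms=6/7b
9) 3560.44ms=54/7b +395.604ms=6/7b
10) 3956.044ms=60/7b +395.604ms=6/7b
11) 4351.648ms=66/7b +395.604ms=6/7b
12) 4747.253ms=72/7b +791.209ms=12/7b
Σ=12b of 12 (130bpm 6/8) — PASS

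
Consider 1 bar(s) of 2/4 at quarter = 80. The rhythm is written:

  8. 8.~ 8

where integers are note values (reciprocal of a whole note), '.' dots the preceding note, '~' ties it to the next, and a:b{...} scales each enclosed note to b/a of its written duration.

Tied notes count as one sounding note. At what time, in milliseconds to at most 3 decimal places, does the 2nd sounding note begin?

note 2 onset = 3/4b = 562.5ms

1. 0.0ms @ 0 + 562.5ms (3/4)
2. 562.5ms @ 3/4 + 937.5ms (5/4)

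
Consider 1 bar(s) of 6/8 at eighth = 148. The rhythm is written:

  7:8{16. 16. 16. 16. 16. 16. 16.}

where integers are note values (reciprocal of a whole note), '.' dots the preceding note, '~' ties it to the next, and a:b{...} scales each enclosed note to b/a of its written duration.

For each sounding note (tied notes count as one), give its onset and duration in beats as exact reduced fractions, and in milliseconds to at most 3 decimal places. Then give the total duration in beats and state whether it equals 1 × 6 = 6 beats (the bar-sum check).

1) 0.0ms=0b +347.49ms=6/7b
2) 347.49ms=6/7b +347.49ms=6/7b
3) 694.981ms=12/7b +347.49ms=6/7b
4) 1042.471ms=18/7b +347.49ms=6/7b
5) 1389.961ms=24/7b +347.49ms=6/7b
6) 1737.452ms=30/7b +347.49ms=6/7b
7) 2084.942ms=36/7b +347.49ms=6/7b
Σ=6b of 6 (148bpm 6/8) — PASS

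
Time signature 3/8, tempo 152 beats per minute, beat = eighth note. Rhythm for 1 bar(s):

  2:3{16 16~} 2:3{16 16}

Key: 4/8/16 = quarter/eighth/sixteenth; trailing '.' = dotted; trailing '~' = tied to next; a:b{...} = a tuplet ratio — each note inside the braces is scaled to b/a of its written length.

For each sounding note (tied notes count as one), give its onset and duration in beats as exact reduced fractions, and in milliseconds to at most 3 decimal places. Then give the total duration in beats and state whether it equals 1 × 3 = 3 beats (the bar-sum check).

1) 0.0ms=0b +296.053ms=3/4b
2) 296.053ms=3/4b +592.105ms=3/2b
3) 888.158ms=9/4b +296.053ms=3/4b
Σ=3b of 3 (152bpm 3/8) — PASS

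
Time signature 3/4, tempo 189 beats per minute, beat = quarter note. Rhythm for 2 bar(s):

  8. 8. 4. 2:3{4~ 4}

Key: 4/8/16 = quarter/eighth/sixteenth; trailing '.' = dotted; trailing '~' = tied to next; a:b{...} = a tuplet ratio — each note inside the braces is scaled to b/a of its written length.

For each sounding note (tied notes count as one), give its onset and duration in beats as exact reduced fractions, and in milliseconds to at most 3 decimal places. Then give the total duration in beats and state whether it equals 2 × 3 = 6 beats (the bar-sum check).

1) 0.0ms=0b +238.095ms=3/4b
2) 238.095ms=3/4b +238.095ms=3/4b
3) 476.19ms=3/2b +476.19ms=3/2b
4) 952.381ms=3b +952.381ms=3b
Σ=6b of 6 (189bpm 3/4) — PASS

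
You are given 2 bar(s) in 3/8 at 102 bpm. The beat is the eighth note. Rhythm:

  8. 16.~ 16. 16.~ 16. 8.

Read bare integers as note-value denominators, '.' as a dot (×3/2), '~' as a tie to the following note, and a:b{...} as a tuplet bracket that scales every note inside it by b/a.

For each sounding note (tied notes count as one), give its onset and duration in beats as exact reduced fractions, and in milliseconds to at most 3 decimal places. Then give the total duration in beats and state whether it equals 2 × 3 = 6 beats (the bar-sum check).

1) 0.0ms=0b +882.353ms=3/2b
2) 882.353ms=3/2b +882.353ms=3/2b
3) 1764.706ms=3b +882.353ms=3/2b
4) 2647.059ms=9/2b +882.353ms=3/2b
Σ=6b of 6 (102bpm 3/8) — PASS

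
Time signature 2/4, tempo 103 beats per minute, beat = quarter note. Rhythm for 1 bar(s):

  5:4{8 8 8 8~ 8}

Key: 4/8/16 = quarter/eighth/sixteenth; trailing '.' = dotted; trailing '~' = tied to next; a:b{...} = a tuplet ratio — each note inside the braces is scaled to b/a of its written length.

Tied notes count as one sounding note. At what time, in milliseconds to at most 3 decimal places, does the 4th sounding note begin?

note 4 onset = 6/5b = 699.029ms

1. 0.0ms @ 0 + 233.01ms (2/5)
2. 233.01ms @ 2/5 + 233.01ms (2/5)
3. 466.019ms @ 4/5 + 233.01ms (2/5)
4. 699.029ms @ 6/5 + 466.019ms (4/5)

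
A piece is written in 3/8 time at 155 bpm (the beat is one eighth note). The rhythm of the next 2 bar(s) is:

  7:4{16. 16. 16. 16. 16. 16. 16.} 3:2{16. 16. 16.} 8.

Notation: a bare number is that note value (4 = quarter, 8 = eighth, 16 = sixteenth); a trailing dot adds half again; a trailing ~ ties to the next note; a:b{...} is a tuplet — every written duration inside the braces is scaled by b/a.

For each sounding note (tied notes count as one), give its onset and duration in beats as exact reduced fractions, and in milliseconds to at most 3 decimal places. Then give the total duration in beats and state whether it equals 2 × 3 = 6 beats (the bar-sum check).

1) 0.0ms=0b +165.899ms=3/7b
2) 165.899ms=3/7b +165.899ms=3/7b
3) 331.797ms=6/7b +165.899ms=3/7b
4) 497.696ms=9/7b +165.899ms=3/7b
5) 663.594ms=12/7b +165.899ms=3/7b
6) 829.493ms=15/7b +165.899ms=3/7b
7) 995.392ms=18/7b +165.899ms=3/7b
8) 1161.29ms=3b +193.548ms=1/2b
9) 1354.839ms=7/2b +193.548ms=1/2b
10) 1548.387ms=4b +193.548ms=1/2b
11) 1741.935ms=9/2b +580.645ms=3/2b
Σ=6b of 6 (155bpm 3/8) — PASS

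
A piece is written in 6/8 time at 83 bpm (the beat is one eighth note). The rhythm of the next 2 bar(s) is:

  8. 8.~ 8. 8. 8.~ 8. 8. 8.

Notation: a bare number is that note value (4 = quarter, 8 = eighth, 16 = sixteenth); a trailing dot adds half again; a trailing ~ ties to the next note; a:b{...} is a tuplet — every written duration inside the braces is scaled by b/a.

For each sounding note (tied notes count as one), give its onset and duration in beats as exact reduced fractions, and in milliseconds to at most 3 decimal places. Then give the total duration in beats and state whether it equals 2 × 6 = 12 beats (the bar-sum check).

1) 0.0ms=0b +1084.337ms=3/2b
2) 1084.337ms=3/2b +2168.675ms=3b
3) 3253.012ms=9/2b +1084.337ms=3/2b
4) 4337.349ms=6b +2168.675ms=3b
5) 6506.024ms=9b +1084.337ms=3/2b
6) 7590.361ms=21/2b +1084.337ms=3/2b
Σ=12b of 12 (83bpm 6/8) — PASS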